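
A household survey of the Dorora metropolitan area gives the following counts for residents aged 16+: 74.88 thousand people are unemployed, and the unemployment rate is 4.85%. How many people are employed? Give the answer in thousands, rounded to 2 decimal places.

Labor force = U / u = 74.88 / 0.0485 ≈ 1,543.92 thousand.
Employed = labor force − unemployed = 1,543.92 − 74.88 = 1,469.04 thousand.

About 1,469.04 thousand are employed.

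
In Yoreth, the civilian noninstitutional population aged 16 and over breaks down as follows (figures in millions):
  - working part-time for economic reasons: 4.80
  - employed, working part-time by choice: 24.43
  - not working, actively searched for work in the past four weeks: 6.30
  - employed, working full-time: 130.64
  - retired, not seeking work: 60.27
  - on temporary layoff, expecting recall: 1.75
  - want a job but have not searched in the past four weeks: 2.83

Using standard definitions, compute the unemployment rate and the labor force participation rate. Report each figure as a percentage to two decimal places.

Employed = 4.80 + 24.43 + 130.64 = 159.87 million (anyone who worked, including part-time for economic reasons, counts as employed).
Unemployed = 6.30 + 1.75 = 8.05 million (jobless and actively searching, or on temporary layoff).
Labor force = 159.87 + 8.05 = 167.92 million.
Not in labor force = 60.27 + 2.83 = 63.10 million (those not working and not actively searching are outside the labor force — including those who want a job but have given up searching).
Civilian working-age population = 167.92 + 63.10 = 231.02 million.
Unemployment rate = 8.05 / 167.92 = 4.79%.
Labor force participation rate = 167.92 / 231.02 = 72.69%.

Unemployment rate ≈ 4.79%; labor force participation rate ≈ 72.69%.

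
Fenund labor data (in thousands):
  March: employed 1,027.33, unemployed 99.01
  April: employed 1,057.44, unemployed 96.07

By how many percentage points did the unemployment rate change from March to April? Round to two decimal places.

The unemployment rate changed by −0.46 percentage points.

March: labor force = 1,027.33 + 99.01 = 1,126.34; u = 99.01/1,126.34 = 8.79%.
April: labor force = 1,057.44 + 96.07 = 1,153.51; u = 96.07/1,153.51 = 8.33%.
Change = 8.33% − 8.79% = −0.46 pp.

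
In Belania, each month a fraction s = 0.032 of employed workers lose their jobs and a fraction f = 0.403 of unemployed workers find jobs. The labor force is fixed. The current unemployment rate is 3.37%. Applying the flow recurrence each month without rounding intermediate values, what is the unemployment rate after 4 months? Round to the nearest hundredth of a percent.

Unemployment rate after four months ≈ 6.95%.

With a fixed labor force, u_{t+1} = u_t + s·(1−u_t) − f·u_t = u_t·(1−s−f) + s.
Here 1−s−f = 0.565 and s = 0.032.
u_1 = 0.033700 × 0.565 + 0.032 = 0.051041.
u_2 = 0.051041 × 0.565 + 0.032 = 0.060838.
u_3 = 0.060838 × 0.565 + 0.032 = 0.066373.
u_4 = 0.066373 × 0.565 + 0.032 = 0.069501.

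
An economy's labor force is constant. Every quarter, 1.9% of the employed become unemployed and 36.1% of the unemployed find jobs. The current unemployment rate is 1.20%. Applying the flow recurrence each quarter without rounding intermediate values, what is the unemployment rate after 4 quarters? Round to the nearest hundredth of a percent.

Unemployment rate after four quarters ≈ 4.44%.

With a fixed labor force, u_{t+1} = u_t + s·(1−u_t) − f·u_t = u_t·(1−s−f) + s.
Here 1−s−f = 0.620 and s = 0.019.
u_1 = 0.012000 × 0.620 + 0.019 = 0.026440.
u_2 = 0.026440 × 0.620 + 0.019 = 0.035393.
u_3 = 0.035393 × 0.620 + 0.019 = 0.040944.
u_4 = 0.040944 × 0.620 + 0.019 = 0.044385.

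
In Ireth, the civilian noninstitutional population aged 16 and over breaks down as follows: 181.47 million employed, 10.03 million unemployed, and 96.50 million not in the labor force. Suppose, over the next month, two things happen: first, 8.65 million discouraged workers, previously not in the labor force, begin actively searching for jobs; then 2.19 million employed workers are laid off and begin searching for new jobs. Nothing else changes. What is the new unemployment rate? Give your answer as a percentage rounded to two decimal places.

New unemployment rate ≈ 10.43%.

Initially, labor force = 181.47 + 10.03 = 191.50 million, so u = 10.03/191.50 = 5.24%.
After the first change, unemployed and labor force both rise by 8.65 → E = 181.47, U = 18.68, labor force = 200.15 million.
After the second change, employed falls and unemployed rises by 2.19; labor force unchanged → E = 179.28, U = 20.87, labor force = 200.15 million.
New unemployment rate = 20.87 / 200.15 = 10.43%.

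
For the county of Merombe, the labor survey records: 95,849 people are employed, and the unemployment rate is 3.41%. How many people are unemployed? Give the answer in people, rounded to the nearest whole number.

About 3,384 are unemployed.

Let U be the number unemployed. The labor force is E + U, and U/(E+U) = 0.0341.
So U = 0.0341 × 95,849 / (1 − 0.0341) = 3268.45 / 0.9659 ≈ 3,384.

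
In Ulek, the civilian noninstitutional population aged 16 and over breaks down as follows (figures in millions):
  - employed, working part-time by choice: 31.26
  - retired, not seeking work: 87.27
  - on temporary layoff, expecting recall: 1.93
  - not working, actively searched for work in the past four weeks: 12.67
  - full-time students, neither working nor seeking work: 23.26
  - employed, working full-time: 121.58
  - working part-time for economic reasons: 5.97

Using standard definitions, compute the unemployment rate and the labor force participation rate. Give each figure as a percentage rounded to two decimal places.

Unemployment rate ≈ 8.42%; labor force participation rate ≈ 61.07%.

Employed = 31.26 + 121.58 + 5.97 = 158.81 million (anyone who worked, including part-time for economic reasons, counts as employed).
Unemployed = 1.93 + 12.67 = 14.60 million (jobless and actively searching, or on temporary layoff).
Labor force = 158.81 + 14.60 = 173.41 million.
Not in labor force = 87.27 + 23.26 = 110.53 million (those not working and not actively searching are outside the labor force).
Civilian working-age population = 173.41 + 110.53 = 283.94 million.
Unemployment rate = 14.60 / 173.41 = 8.42%.
Labor force participation rate = 173.41 / 283.94 = 61.07%.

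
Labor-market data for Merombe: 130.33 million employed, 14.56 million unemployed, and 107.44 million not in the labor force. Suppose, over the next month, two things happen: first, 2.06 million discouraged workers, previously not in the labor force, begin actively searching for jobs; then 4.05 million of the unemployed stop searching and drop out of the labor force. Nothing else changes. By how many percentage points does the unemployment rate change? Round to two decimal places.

Initially, labor force = 130.33 + 14.56 = 144.89 million, so u = 14.56/144.89 = 10.05%.
After the first change, unemployed and labor force both rise by 2.06 → E = 130.33, U = 16.62, labor force = 146.95 million.
After the second change, unemployed and labor force both fall by 4.05 → E = 130.33, U = 12.57, labor force = 142.90 million.
New unemployment rate = 12.57 / 142.90 = 8.80%.
Change = 8.80% − 10.05% = −1.25 percentage points.

The unemployment rate changes by −1.25 percentage points.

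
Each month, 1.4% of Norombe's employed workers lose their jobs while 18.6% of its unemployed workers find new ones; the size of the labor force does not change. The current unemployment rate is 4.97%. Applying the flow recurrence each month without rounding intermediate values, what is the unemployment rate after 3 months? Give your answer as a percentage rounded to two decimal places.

With a fixed labor force, u_{t+1} = u_t + s·(1−u_t) − f·u_t = u_t·(1−s−f) + s.
Here 1−s−f = 0.800 and s = 0.014.
u_1 = 0.049700 × 0.800 + 0.014 = 0.053760.
u_2 = 0.053760 × 0.800 + 0.014 = 0.057008.
u_3 = 0.057008 × 0.800 + 0.014 = 0.059606.

Unemployment rate after three months ≈ 5.96%.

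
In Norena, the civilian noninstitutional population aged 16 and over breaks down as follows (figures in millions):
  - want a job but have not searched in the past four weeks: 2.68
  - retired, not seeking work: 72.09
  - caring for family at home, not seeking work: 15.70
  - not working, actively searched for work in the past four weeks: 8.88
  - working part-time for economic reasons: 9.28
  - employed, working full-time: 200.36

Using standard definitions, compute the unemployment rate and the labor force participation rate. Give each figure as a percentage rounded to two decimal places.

Employed = 9.28 + 200.36 = 209.64 million (anyone who worked, including part-time for economic reasons, counts as employed).
Unemployed = 8.88 million.
Labor force = 209.64 + 8.88 = 218.52 million.
Not in labor force = 2.68 + 72.09 + 15.70 = 90.47 million (those not working and not actively searching are outside the labor force — including those who want a job but have given up searching).
Civilian working-age population = 218.52 + 90.47 = 308.99 million.
Unemployment rate = 8.88 / 218.52 = 4.06%.
Labor force participation rate = 218.52 / 308.99 = 70.72%.

Unemployment rate ≈ 4.06%; labor force participation rate ≈ 70.72%.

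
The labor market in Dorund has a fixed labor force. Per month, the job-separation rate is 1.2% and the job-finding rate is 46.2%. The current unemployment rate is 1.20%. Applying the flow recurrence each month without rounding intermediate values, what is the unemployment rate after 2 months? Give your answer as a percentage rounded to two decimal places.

Unemployment rate after two months ≈ 2.16%.

With a fixed labor force, u_{t+1} = u_t + s·(1−u_t) − f·u_t = u_t·(1−s−f) + s.
Here 1−s−f = 0.526 and s = 0.012.
u_1 = 0.012000 × 0.526 + 0.012 = 0.018312.
u_2 = 0.018312 × 0.526 + 0.012 = 0.021632.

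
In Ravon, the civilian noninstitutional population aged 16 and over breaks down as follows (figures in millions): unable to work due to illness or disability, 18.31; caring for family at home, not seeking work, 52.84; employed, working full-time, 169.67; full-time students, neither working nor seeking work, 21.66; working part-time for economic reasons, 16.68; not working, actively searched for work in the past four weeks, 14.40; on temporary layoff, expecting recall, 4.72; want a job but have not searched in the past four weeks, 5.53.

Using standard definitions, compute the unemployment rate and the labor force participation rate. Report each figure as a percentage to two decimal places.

Employed = 169.67 + 16.68 = 186.35 million (anyone who worked, including part-time for economic reasons, counts as employed).
Unemployed = 14.40 + 4.72 = 19.12 million (jobless and actively searching, or on temporary layoff).
Labor force = 186.35 + 19.12 = 205.47 million.
Not in labor force = 18.31 + 52.84 + 21.66 + 5.53 = 98.34 million (those not working and not actively searching are outside the labor force — including those who want a job but have given up searching).
Civilian working-age population = 205.47 + 98.34 = 303.81 million.
Unemployment rate = 19.12 / 205.47 = 9.31%.
Labor force participation rate = 205.47 / 303.81 = 67.63%.

Unemployment rate ≈ 9.31%; labor force participation rate ≈ 67.63%.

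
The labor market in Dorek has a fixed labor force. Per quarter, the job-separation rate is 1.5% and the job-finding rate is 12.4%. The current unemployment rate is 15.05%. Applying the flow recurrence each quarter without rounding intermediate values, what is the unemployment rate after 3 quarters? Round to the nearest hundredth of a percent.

With a fixed labor force, u_{t+1} = u_t + s·(1−u_t) − f·u_t = u_t·(1−s−f) + s.
Here 1−s−f = 0.861 and s = 0.015.
u_1 = 0.150500 × 0.861 + 0.015 = 0.144581.
u_2 = 0.144581 × 0.861 + 0.015 = 0.139484.
u_3 = 0.139484 × 0.861 + 0.015 = 0.135096.

Unemployment rate after three quarters ≈ 13.51%.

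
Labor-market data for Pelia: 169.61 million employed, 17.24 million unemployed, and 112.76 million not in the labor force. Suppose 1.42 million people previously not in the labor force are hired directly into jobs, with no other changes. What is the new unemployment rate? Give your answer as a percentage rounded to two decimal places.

Initially, labor force = 169.61 + 17.24 = 186.85 million, so u = 17.24/186.85 = 9.23%.
After the change, employed and labor force both rise by 1.42; unemployed unchanged → E = 171.03, U = 17.24, labor force = 188.27 million.
New unemployment rate = 17.24 / 188.27 = 9.16%.

New unemployment rate ≈ 9.16%.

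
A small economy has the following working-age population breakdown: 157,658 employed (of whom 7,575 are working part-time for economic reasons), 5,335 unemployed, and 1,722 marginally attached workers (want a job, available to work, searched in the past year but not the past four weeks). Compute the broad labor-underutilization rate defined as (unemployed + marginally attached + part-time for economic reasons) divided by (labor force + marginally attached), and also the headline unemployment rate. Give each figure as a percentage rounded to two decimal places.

Labor force = 157,658 + 5,335 = 162,993.
Numerator = 5,335 + 1,722 + 7,575 = 14,632.
Denominator = 162,993 + 1,722 = 164,715.
Broad rate = 14,632 / 164,715 = 8.88%.
Headline unemployment rate = 5,335 / 162,993 = 3.27%.

Broad underutilization rate ≈ 8.88%; headline unemployment rate ≈ 3.27%.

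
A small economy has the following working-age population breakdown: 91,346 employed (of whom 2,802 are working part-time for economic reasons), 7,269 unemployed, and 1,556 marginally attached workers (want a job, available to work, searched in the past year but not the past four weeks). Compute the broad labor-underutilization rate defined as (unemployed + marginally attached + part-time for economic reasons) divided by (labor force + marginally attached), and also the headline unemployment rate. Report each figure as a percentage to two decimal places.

Broad underutilization rate ≈ 11.61%; headline unemployment rate ≈ 7.37%.

Labor force = 91,346 + 7,269 = 98,615.
Numerator = 7,269 + 1,556 + 2,802 = 11,627.
Denominator = 98,615 + 1,556 = 100,171.
Broad rate = 11,627 / 100,171 = 11.61%.
Headline unemployment rate = 7,269 / 98,615 = 7.37%.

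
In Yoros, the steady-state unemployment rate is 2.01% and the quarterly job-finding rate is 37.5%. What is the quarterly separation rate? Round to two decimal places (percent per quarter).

Separation rate ≈ 0.77% per quarter.

From u* = s/(s+f): s = u·f/(1−u).
s = 0.0201 × 37.5 / (1 − 0.0201) = 0.7537 / 0.9799 ≈ 0.77% per quarter.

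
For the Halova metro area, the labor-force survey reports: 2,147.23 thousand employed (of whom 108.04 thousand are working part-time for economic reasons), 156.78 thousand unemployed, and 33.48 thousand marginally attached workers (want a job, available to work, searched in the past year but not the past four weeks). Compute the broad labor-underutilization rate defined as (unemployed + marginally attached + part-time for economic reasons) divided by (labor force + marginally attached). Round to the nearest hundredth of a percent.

Labor force = 2,147.23 + 156.78 = 2,304.01 thousand.
Numerator = 156.78 + 33.48 + 108.04 = 298.30 thousand.
Denominator = 2,304.01 + 33.48 = 2,337.49 thousand.
Broad rate = 298.30 / 2,337.49 = 12.76%.

Broad underutilization rate ≈ 12.76%.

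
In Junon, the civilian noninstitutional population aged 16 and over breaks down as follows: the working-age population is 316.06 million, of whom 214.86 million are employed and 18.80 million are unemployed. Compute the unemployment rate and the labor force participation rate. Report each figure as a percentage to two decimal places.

Unemployment rate ≈ 8.05%; labor force participation rate ≈ 73.93%.

Labor force = employed + unemployed = 214.86 + 18.80 = 233.66 million.
Unemployment rate = 18.80 / 233.66 = 8.05%.
Labor force participation rate = 233.66 / 316.06 = 73.93%.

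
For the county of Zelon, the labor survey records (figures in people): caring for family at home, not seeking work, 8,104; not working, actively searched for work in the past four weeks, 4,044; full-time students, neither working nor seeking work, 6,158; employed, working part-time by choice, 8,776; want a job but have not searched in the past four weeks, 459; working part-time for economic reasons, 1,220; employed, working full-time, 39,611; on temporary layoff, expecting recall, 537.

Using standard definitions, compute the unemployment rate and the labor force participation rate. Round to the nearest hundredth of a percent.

Unemployment rate ≈ 8.45%; labor force participation rate ≈ 78.64%.

Employed = 8,776 + 1,220 + 39,611 = 49,607 (anyone who worked, including part-time for economic reasons, counts as employed).
Unemployed = 4,044 + 537 = 4,581 (jobless and actively searching, or on temporary layoff).
Labor force = 49,607 + 4,581 = 54,188.
Not in labor force = 8,104 + 6,158 + 459 = 14,721 (those not working and not actively searching are outside the labor force — including those who want a job but have given up searching).
Civilian working-age population = 54,188 + 14,721 = 68,909.
Unemployment rate = 4,581 / 54,188 = 8.45%.
Labor force participation rate = 54,188 / 68,909 = 78.64%.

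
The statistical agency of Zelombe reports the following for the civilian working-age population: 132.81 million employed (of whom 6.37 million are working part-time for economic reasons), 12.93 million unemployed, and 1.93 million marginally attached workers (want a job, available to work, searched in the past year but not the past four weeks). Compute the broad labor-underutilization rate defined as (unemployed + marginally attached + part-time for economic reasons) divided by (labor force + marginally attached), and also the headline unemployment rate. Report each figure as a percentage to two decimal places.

Labor force = 132.81 + 12.93 = 145.74 million.
Numerator = 12.93 + 1.93 + 6.37 = 21.23 million.
Denominator = 145.74 + 1.93 = 147.67 million.
Broad rate = 21.23 / 147.67 = 14.38%.
Headline unemployment rate = 12.93 / 145.74 = 8.87%.

Broad underutilization rate ≈ 14.38%; headline unemployment rate ≈ 8.87%.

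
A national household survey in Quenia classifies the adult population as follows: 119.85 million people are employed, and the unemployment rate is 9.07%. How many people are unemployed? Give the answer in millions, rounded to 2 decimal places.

About 11.95 million are unemployed.

Let U be the number unemployed. The labor force is E + U, and U/(E+U) = 0.0907.
So U = 0.0907 × 119.85 / (1 − 0.0907) = 10.8704 / 0.9093 ≈ 11.95 million.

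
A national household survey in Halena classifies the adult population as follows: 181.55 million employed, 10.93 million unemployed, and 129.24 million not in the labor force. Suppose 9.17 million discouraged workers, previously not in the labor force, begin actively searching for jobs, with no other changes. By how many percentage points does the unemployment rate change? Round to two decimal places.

The unemployment rate changes by +4.29 percentage points.

Initially, labor force = 181.55 + 10.93 = 192.48 million, so u = 10.93/192.48 = 5.68%.
After the change, unemployed and labor force both rise by 9.17 → E = 181.55, U = 20.10, labor force = 201.65 million.
New unemployment rate = 20.10 / 201.65 = 9.97%.
Change = 9.97% − 5.68% = +4.29 percentage points.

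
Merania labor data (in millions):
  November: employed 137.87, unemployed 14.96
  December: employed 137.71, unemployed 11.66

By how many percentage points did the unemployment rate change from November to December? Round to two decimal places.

The unemployment rate changed by −1.98 percentage points.

November: labor force = 137.87 + 14.96 = 152.83; u = 14.96/152.83 = 9.79%.
December: labor force = 137.71 + 11.66 = 149.37; u = 11.66/149.37 = 7.81%.
Change = 7.81% − 9.79% = −1.98 pp.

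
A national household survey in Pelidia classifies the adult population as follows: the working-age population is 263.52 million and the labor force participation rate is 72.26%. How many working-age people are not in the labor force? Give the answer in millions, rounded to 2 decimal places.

Share not in the labor force = 1 − 0.7226 = 0.2774.
Not in labor force = 0.2774 × 263.52 ≈ 73.10 million.

About 73.10 million are not in the labor force.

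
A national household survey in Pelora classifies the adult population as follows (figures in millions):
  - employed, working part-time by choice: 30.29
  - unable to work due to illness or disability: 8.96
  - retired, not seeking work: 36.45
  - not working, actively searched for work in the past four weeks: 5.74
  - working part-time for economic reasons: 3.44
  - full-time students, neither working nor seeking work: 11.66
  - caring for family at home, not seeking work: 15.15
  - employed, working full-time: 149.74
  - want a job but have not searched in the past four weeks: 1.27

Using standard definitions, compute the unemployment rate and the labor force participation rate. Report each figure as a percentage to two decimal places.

Employed = 30.29 + 3.44 + 149.74 = 183.47 million (anyone who worked, including part-time for economic reasons, counts as employed).
Unemployed = 5.74 million.
Labor force = 183.47 + 5.74 = 189.21 million.
Not in labor force = 8.96 + 36.45 + 11.66 + 15.15 + 1.27 = 73.49 million (those not working and not actively searching are outside the labor force — including those who want a job but have given up searching).
Civilian working-age population = 189.21 + 73.49 = 262.70 million.
Unemployment rate = 5.74 / 189.21 = 3.03%.
Labor force participation rate = 189.21 / 262.70 = 72.03%.

Unemployment rate ≈ 3.03%; labor force participation rate ≈ 72.03%.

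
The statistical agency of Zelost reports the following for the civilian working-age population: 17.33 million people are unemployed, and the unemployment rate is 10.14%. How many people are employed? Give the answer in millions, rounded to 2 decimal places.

About 153.58 million are employed.

Labor force = U / u = 17.33 / 0.1014 ≈ 170.91 million.
Employed = labor force − unemployed = 170.91 − 17.33 = 153.58 million.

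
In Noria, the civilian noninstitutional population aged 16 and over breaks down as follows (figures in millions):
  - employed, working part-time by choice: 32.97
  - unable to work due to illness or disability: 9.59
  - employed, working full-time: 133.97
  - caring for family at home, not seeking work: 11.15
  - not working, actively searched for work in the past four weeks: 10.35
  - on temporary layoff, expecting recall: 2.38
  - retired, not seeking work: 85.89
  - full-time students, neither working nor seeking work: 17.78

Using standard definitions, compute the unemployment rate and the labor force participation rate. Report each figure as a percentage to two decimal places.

Unemployment rate ≈ 7.09%; labor force participation rate ≈ 59.09%.

Employed = 32.97 + 133.97 = 166.94 million.
Unemployed = 10.35 + 2.38 = 12.73 million (jobless and actively searching, or on temporary layoff).
Labor force = 166.94 + 12.73 = 179.67 million.
Not in labor force = 9.59 + 11.15 + 85.89 + 17.78 = 124.41 million (those not working and not actively searching are outside the labor force).
Civilian working-age population = 179.67 + 124.41 = 304.08 million.
Unemployment rate = 12.73 / 179.67 = 7.09%.
Labor force participation rate = 179.67 / 304.08 = 59.09%.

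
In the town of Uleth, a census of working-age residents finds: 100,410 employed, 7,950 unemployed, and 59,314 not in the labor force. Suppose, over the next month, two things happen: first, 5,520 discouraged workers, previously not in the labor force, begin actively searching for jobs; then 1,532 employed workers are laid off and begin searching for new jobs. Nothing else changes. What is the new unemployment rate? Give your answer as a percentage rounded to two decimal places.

New unemployment rate ≈ 13.17%.

Initially, labor force = 100,410 + 7,950 = 108,360, so u = 7,950/108,360 = 7.34%.
After the first change, unemployed and labor force both rise by 5,520 → E = 100,410, U = 13,470, labor force = 113,880.
After the second change, employed falls and unemployed rises by 1,532; labor force unchanged → E = 98,878, U = 15,002, labor force = 113,880.
New unemployment rate = 15,002 / 113,880 = 13.17%.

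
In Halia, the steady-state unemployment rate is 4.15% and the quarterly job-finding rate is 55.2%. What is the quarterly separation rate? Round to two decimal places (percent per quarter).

Separation rate ≈ 2.39% per quarter.

From u* = s/(s+f): s = u·f/(1−u).
s = 0.0415 × 55.2 / (1 − 0.0415) = 2.2908 / 0.9585 ≈ 2.39% per quarter.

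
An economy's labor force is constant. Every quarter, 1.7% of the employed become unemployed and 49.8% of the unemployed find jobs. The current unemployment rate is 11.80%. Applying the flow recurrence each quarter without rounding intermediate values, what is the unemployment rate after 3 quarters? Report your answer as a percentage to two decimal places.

With a fixed labor force, u_{t+1} = u_t + s·(1−u_t) − f·u_t = u_t·(1−s−f) + s.
Here 1−s−f = 0.485 and s = 0.017.
u_1 = 0.118000 × 0.485 + 0.017 = 0.074230.
u_2 = 0.074230 × 0.485 + 0.017 = 0.053002.
u_3 = 0.053002 × 0.485 + 0.017 = 0.042706.

Unemployment rate after three quarters ≈ 4.27%.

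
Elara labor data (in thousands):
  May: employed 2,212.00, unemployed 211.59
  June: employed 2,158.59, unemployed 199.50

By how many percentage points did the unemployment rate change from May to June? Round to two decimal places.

May: labor force = 2,212.00 + 211.59 = 2,423.59; u = 211.59/2,423.59 = 8.73%.
June: labor force = 2,158.59 + 199.50 = 2,358.09; u = 199.50/2,358.09 = 8.46%.
Change = 8.46% − 8.73% = −0.27 pp.

The unemployment rate changed by −0.27 percentage points.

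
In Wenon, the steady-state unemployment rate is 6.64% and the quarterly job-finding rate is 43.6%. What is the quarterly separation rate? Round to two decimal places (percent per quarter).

From u* = s/(s+f): s = u·f/(1−u).
s = 0.0664 × 43.6 / (1 − 0.0664) = 2.8950 / 0.9336 ≈ 3.10% per quarter.

Separation rate ≈ 3.10% per quarter.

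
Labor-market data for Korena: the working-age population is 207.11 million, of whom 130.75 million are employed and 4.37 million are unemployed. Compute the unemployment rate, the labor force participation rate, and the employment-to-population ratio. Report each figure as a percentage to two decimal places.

Unemployment rate ≈ 3.23%; labor force participation rate ≈ 65.24%; employment-population ratio ≈ 63.13%.

Labor force = employed + unemployed = 130.75 + 4.37 = 135.12 million.
Unemployment rate = 4.37 / 135.12 = 3.23%.
Labor force participation rate = 135.12 / 207.11 = 65.24%.
Employment-population ratio = 130.75 / 207.11 = 63.13%.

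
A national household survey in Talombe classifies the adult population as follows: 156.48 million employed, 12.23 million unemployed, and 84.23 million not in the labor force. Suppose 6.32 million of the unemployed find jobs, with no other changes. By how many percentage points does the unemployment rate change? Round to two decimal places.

Initially, labor force = 156.48 + 12.23 = 168.71 million, so u = 12.23/168.71 = 7.25%.
After the change, unemployed falls and employed rises by 6.32; labor force unchanged → E = 162.80, U = 5.91, labor force = 168.71 million.
New unemployment rate = 5.91 / 168.71 = 3.50%.
Change = 3.50% − 7.25% = −3.75 percentage points.

The unemployment rate changes by −3.75 percentage points.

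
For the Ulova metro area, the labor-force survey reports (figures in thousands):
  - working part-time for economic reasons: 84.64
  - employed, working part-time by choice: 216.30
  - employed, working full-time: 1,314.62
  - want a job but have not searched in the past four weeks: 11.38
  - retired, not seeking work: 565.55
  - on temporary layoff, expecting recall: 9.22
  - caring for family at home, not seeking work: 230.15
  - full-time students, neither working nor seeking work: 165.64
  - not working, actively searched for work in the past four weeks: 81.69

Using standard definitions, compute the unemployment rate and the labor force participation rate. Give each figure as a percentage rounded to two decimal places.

Employed = 84.64 + 216.30 + 1,314.62 = 1,615.56 thousand (anyone who worked, including part-time for economic reasons, counts as employed).
Unemployed = 9.22 + 81.69 = 90.91 thousand (jobless and actively searching, or on temporary layoff).
Labor force = 1,615.56 + 90.91 = 1,706.47 thousand.
Not in labor force = 11.38 + 565.55 + 230.15 + 165.64 = 972.72 thousand (those not working and not actively searching are outside the labor force — including those who want a job but have given up searching).
Civilian working-age population = 1,706.47 + 972.72 = 2,679.19 thousand.
Unemployment rate = 90.91 / 1,706.47 = 5.33%.
Labor force participation rate = 1,706.47 / 2,679.19 = 63.69%.

Unemployment rate ≈ 5.33%; labor force participation rate ≈ 63.69%.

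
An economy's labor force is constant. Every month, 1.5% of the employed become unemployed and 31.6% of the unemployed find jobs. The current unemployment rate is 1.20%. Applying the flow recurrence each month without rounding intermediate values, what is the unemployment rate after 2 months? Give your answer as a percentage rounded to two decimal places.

With a fixed labor force, u_{t+1} = u_t + s·(1−u_t) − f·u_t = u_t·(1−s−f) + s.
Here 1−s−f = 0.669 and s = 0.015.
u_1 = 0.012000 × 0.669 + 0.015 = 0.023028.
u_2 = 0.023028 × 0.669 + 0.015 = 0.030406.

Unemployment rate after two months ≈ 3.04%.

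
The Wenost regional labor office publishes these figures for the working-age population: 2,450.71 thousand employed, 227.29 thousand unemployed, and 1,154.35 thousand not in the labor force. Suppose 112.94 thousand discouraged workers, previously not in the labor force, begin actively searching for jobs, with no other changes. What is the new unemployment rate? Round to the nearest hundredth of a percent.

Initially, labor force = 2,450.71 + 227.29 = 2,678.00 thousand, so u = 227.29/2,678.00 = 8.49%.
After the change, unemployed and labor force both rise by 112.94 → E = 2,450.71, U = 340.23, labor force = 2,790.94 thousand.
New unemployment rate = 340.23 / 2,790.94 = 12.19%.

New unemployment rate ≈ 12.19%.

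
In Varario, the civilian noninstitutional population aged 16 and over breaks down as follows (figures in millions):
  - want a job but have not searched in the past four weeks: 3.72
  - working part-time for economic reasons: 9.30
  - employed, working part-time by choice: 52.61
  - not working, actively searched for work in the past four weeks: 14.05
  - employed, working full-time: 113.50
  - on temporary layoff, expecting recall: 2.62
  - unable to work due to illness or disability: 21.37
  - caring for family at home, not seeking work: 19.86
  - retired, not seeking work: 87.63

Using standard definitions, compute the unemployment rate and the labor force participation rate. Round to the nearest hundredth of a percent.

Employed = 9.30 + 52.61 + 113.50 = 175.41 million (anyone who worked, including part-time for economic reasons, counts as employed).
Unemployed = 14.05 + 2.62 = 16.67 million (jobless and actively searching, or on temporary layoff).
Labor force = 175.41 + 16.67 = 192.08 million.
Not in labor force = 3.72 + 21.37 + 19.86 + 87.63 = 132.58 million (those not working and not actively searching are outside the labor force — including those who want a job but have given up searching).
Civilian working-age population = 192.08 + 132.58 = 324.66 million.
Unemployment rate = 16.67 / 192.08 = 8.68%.
Labor force participation rate = 192.08 / 324.66 = 59.16%.

Unemployment rate ≈ 8.68%; labor force participation rate ≈ 59.16%.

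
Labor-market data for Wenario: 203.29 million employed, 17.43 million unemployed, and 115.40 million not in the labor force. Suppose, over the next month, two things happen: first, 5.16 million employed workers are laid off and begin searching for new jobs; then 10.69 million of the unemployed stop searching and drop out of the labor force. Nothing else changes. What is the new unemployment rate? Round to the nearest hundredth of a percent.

New unemployment rate ≈ 5.67%.

Initially, labor force = 203.29 + 17.43 = 220.72 million, so u = 17.43/220.72 = 7.90%.
After the first change, employed falls and unemployed rises by 5.16; labor force unchanged → E = 198.13, U = 22.59, labor force = 220.72 million.
After the second change, unemployed and labor force both fall by 10.69 → E = 198.13, U = 11.90, labor force = 210.03 million.
New unemployment rate = 11.90 / 210.03 = 5.67%.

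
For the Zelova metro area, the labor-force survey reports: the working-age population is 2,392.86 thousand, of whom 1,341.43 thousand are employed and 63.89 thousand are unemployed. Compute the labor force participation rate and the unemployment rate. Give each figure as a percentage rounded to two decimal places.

Labor force participation rate ≈ 58.73%; unemployment rate ≈ 4.55%.

Labor force = employed + unemployed = 1,341.43 + 63.89 = 1,405.32 thousand.
Unemployment rate = 63.89 / 1,405.32 = 4.55%.
Labor force participation rate = 1,405.32 / 2,392.86 = 58.73%.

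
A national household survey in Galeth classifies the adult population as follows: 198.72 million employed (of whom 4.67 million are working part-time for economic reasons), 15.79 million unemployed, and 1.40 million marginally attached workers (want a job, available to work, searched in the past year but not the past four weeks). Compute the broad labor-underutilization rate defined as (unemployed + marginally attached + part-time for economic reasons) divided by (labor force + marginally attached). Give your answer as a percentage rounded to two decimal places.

Broad underutilization rate ≈ 10.12%.

Labor force = 198.72 + 15.79 = 214.51 million.
Numerator = 15.79 + 1.40 + 4.67 = 21.86 million.
Denominator = 214.51 + 1.40 = 215.91 million.
Broad rate = 21.86 / 215.91 = 10.12%.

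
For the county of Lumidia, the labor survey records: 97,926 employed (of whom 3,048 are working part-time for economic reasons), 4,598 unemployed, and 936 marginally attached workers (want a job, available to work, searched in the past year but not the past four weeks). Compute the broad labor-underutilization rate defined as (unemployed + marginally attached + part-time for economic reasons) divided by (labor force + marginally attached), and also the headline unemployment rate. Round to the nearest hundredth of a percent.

Broad underutilization rate ≈ 8.29%; headline unemployment rate ≈ 4.48%.

Labor force = 97,926 + 4,598 = 102,524.
Numerator = 4,598 + 936 + 3,048 = 8,582.
Denominator = 102,524 + 936 = 103,460.
Broad rate = 8,582 / 103,460 = 8.29%.
Headline unemployment rate = 4,598 / 102,524 = 4.48%.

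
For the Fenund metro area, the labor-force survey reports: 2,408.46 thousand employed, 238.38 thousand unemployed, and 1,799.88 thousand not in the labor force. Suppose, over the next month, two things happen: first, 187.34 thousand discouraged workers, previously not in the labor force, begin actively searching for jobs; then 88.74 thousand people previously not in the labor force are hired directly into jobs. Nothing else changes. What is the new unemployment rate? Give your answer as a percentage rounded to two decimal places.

New unemployment rate ≈ 14.56%.

Initially, labor force = 2,408.46 + 238.38 = 2,646.84 thousand, so u = 238.38/2,646.84 = 9.01%.
After the first change, unemployed and labor force both rise by 187.34 → E = 2,408.46, U = 425.72, labor force = 2,834.18 thousand.
After the second change, employed and labor force both rise by 88.74; unemployed unchanged → E = 2,497.20, U = 425.72, labor force = 2,922.92 thousand.
New unemployment rate = 425.72 / 2,922.92 = 14.56%.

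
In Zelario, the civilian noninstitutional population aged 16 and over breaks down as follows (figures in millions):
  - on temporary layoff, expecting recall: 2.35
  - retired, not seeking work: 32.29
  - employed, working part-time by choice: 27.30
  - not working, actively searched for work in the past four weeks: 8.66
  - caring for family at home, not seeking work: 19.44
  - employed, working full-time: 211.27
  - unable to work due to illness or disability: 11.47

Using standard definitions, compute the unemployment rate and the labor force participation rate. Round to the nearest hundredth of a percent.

Employed = 27.30 + 211.27 = 238.57 million.
Unemployed = 2.35 + 8.66 = 11.01 million (jobless and actively searching, or on temporary layoff).
Labor force = 238.57 + 11.01 = 249.58 million.
Not in labor force = 32.29 + 19.44 + 11.47 = 63.20 million (those not working and not actively searching are outside the labor force).
Civilian working-age population = 249.58 + 63.20 = 312.78 million.
Unemployment rate = 11.01 / 249.58 = 4.41%.
Labor force participation rate = 249.58 / 312.78 = 79.79%.

Unemployment rate ≈ 4.41%; labor force participation rate ≈ 79.79%.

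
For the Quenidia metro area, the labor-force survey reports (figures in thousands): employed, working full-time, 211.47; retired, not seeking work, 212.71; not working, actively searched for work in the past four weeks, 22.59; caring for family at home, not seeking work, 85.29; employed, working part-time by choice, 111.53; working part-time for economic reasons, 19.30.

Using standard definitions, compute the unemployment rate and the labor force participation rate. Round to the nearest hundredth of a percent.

Unemployment rate ≈ 6.19%; labor force participation rate ≈ 55.05%.

Employed = 211.47 + 111.53 + 19.30 = 342.30 thousand (anyone who worked, including part-time for economic reasons, counts as employed).
Unemployed = 22.59 thousand.
Labor force = 342.30 + 22.59 = 364.89 thousand.
Not in labor force = 212.71 + 85.29 = 298.00 thousand (those not working and not actively searching are outside the labor force).
Civilian working-age population = 364.89 + 298.00 = 662.89 thousand.
Unemployment rate = 22.59 / 364.89 = 6.19%.
Labor force participation rate = 364.89 / 662.89 = 55.05%.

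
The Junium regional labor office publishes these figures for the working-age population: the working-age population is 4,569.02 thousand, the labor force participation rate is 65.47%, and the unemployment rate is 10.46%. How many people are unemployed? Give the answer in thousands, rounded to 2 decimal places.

Labor force = 0.6547 × 4,569.02 = 2,991.34 thousand.
Unemployed = 0.1046 × 2,991.34 ≈ 312.89 thousand.

About 312.89 thousand are unemployed.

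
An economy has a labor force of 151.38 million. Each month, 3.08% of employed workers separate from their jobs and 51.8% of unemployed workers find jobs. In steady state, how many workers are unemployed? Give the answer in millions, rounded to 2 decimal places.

About 8.50 million are unemployed in steady state.

Steady-state unemployment rate u* = s/(s+f) = 3.08/(3.08+51.8) = 0.056122.
Unemployed = u* × labor force = 0.056122 × 151.38 ≈ 8.50 million.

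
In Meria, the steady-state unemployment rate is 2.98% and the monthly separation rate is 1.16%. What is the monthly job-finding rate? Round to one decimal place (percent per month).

Job-finding rate ≈ 37.8% per month.

From u* = s/(s+f): f = s·(1−u)/u.
f = 1.16 × (1 − 0.0298) / 0.0298 = 1.1254 / 0.0298 ≈ 37.8% per month.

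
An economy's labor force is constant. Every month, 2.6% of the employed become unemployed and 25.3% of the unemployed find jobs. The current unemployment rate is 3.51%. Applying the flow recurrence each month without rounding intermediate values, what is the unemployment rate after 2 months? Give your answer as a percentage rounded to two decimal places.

Unemployment rate after two months ≈ 6.30%.

With a fixed labor force, u_{t+1} = u_t + s·(1−u_t) − f·u_t = u_t·(1−s−f) + s.
Here 1−s−f = 0.721 and s = 0.026.
u_1 = 0.035100 × 0.721 + 0.026 = 0.051307.
u_2 = 0.051307 × 0.721 + 0.026 = 0.062992.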